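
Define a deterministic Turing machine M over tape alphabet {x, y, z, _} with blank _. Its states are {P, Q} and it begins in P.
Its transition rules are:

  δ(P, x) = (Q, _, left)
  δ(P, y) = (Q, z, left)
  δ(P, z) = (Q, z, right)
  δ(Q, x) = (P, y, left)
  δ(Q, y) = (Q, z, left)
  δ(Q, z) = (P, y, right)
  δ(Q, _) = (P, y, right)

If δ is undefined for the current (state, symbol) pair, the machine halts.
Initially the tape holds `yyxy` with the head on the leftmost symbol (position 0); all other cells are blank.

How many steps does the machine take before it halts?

P | _[y]yxy__   read y → write z, move left, go to Q
Q | [_]zyxy__   read _ → write y, move right, go to P
P | y[z]yxy__   read z → write z, move right, go to Q
Q | yz[y]xy__   read y → write z, move left, go to Q
Q | y[z]zxy__   read z → write y, move right, go to P
P | yy[z]xy__   read z → write z, move right, go to Q
Q | yyz[x]y__   read x → write y, move left, go to P
P | yy[z]yy__   read z → write z, move right, go to Q
Q | yyz[y]y__   read y → write z, move left, go to Q
Q | yy[z]zy__   read z → write y, move right, go to P
P | yyy[z]y__   read z → write z, move right, go to Q
Q | yyyz[y]__   read y → write z, move left, go to Q
Q | yyy[z]z__   read z → write y, move right, go to P
P | yyyy[z]__   read z → write z, move right, go to Q
Q | yyyyz[_]_   read _ → write y, move right, go to P
P | yyyyzy[_]
M halts after 15 transitions.

15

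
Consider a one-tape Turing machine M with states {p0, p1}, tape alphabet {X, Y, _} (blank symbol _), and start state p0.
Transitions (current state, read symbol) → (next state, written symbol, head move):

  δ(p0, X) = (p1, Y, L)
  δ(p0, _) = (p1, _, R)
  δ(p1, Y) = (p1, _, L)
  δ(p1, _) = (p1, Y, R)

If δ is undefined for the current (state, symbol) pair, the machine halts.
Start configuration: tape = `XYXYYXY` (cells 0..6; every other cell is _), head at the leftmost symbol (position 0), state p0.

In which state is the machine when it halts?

p0 | ___[X]YXYYXY   read X → write Y, move L, go to p1
p1 | __[_]YYXYYXY   read _ → write Y, move R, go to p1
p1 | __Y[Y]YXYYXY   read Y → write _, move L, go to p1
p1 | __[Y]_YXYYXY   read Y → write _, move L, go to p1
p1 | _[_]__YXYYXY   read _ → write Y, move R, go to p1
p1 | _Y[_]_YXYYXY   read _ → write Y, move R, go to p1
p1 | _YY[_]YXYYXY   read _ → write Y, move R, go to p1
p1 | _YYY[Y]XYYXY   read Y → write _, move L, go to p1
p1 | _YY[Y]_XYYXY   read Y → write _, move L, go to p1
p1 | _Y[Y]__XYYXY   read Y → write _, move L, go to p1
p1 | _[Y]___XYYXY   read Y → write _, move L, go to p1
p1 | [_]____XYYXY   read _ → write Y, move R, go to p1
p1 | Y[_]___XYYXY   read _ → write Y, move R, go to p1
p1 | YY[_]__XYYXY   read _ → write Y, move R, go to p1
p1 | YYY[_]_XYYXY   read _ → write Y, move R, go to p1
p1 | YYYY[_]XYYXY   read _ → write Y, move R, go to p1
p1 | YYYYY[X]YYXY
No transition is defined for (p1, X); M halts in state p1.

p1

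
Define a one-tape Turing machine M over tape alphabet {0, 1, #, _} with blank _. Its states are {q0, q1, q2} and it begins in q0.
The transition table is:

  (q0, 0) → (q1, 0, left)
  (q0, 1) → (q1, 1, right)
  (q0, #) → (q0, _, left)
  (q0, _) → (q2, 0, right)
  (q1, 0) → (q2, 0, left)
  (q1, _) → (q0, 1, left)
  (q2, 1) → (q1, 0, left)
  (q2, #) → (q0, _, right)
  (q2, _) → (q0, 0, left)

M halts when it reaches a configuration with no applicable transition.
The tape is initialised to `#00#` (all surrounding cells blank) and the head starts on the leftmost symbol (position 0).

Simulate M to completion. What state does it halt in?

state=q0 head=0 tape=_____[#]00#   (q0,#)→(q0,_,left)
state=q0 head=-1 tape=____[_]_00#   (q0,_)→(q2,0,right)
state=q2 head=0 tape=____0[_]00#   (q2,_)→(q0,0,left)
state=q0 head=-1 tape=____[0]000#   (q0,0)→(q1,0,left)
state=q1 head=-2 tape=___[_]0000#   (q1,_)→(q0,1,left)
state=q0 head=-3 tape=__[_]10000#   (q0,_)→(q2,0,right)
state=q2 head=-2 tape=__0[1]0000#   (q2,1)→(q1,0,left)
state=q1 head=-3 tape=__[0]00000#   (q1,0)→(q2,0,left)
state=q2 head=-4 tape=_[_]000000#   (q2,_)→(q0,0,left)
state=q0 head=-5 tape=[_]0000000#   (q0,_)→(q2,0,right)
state=q2 head=-4 tape=0[0]000000#
No transition is defined for (q2, 0); M halts in state q2.

q2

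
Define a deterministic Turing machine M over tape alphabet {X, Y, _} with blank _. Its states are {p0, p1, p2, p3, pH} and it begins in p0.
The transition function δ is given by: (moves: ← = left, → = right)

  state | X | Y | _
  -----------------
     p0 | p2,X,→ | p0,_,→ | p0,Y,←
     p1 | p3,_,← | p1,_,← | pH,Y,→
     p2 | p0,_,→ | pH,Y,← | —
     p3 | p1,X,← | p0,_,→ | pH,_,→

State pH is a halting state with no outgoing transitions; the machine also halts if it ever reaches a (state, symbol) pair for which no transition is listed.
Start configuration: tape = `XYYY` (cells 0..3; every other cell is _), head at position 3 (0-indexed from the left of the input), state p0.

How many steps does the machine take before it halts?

state=p0 head=3 tape=XYY[Y]___   (p0,Y)→(p0,_,→)
state=p0 head=4 tape=XYY_[_]__   (p0,_)→(p0,Y,←)
state=p0 head=3 tape=XYY[_]Y__   (p0,_)→(p0,Y,←)
state=p0 head=2 tape=XY[Y]YY__   (p0,Y)→(p0,_,→)
state=p0 head=3 tape=XY_[Y]Y__   (p0,Y)→(p0,_,→)
state=p0 head=4 tape=XY__[Y]__   (p0,Y)→(p0,_,→)
state=p0 head=5 tape=XY___[_]_   (p0,_)→(p0,Y,←)
state=p0 head=4 tape=XY__[_]Y_   (p0,_)→(p0,Y,←)
state=p0 head=3 tape=XY_[_]YY_   (p0,_)→(p0,Y,←)
state=p0 head=2 tape=XY[_]YYY_   (p0,_)→(p0,Y,←)
state=p0 head=1 tape=X[Y]YYYY_   (p0,Y)→(p0,_,→)
state=p0 head=2 tape=X_[Y]YYY_   (p0,Y)→(p0,_,→)
state=p0 head=3 tape=X__[Y]YY_   (p0,Y)→(p0,_,→)
state=p0 head=4 tape=X___[Y]Y_   (p0,Y)→(p0,_,→)
state=p0 head=5 tape=X____[Y]_   (p0,Y)→(p0,_,→)
state=p0 head=6 tape=X_____[_]   (p0,_)→(p0,Y,←)
state=p0 head=5 tape=X____[_]Y   (p0,_)→(p0,Y,←)
state=p0 head=4 tape=X___[_]YY   (p0,_)→(p0,Y,←)
state=p0 head=3 tape=X__[_]YYY   (p0,_)→(p0,Y,←)
state=p0 head=2 tape=X_[_]YYYY   (p0,_)→(p0,Y,←)
state=p0 head=1 tape=X[_]YYYYY   (p0,_)→(p0,Y,←)
state=p0 head=0 tape=[X]YYYYYY   (p0,X)→(p2,X,→)
state=p2 head=1 tape=X[Y]YYYYY   (p2,Y)→(pH,Y,←)
state=pH head=0 tape=[X]YYYYYY
M halts after 23 transitions.

23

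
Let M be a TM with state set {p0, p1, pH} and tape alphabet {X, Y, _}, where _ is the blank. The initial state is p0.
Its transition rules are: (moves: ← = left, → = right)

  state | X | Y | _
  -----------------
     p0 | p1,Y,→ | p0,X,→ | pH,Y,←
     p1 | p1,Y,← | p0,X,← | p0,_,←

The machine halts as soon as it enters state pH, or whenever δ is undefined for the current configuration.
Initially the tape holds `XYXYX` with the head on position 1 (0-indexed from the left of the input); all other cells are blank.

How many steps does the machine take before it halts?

p0 | __X[Y]XYX   read Y → write X, move →, go to p0
p0 | __XX[X]YX   read X → write Y, move →, go to p1
p1 | __XXY[Y]X   read Y → write X, move ←, go to p0
p0 | __XX[Y]XX   read Y → write X, move →, go to p0
p0 | __XXX[X]X   read X → write Y, move →, go to p1
p1 | __XXXY[X]   read X → write Y, move ←, go to p1
p1 | __XXX[Y]Y   read Y → write X, move ←, go to p0
p0 | __XX[X]XY   read X → write Y, move →, go to p1
p1 | __XXY[X]Y   read X → write Y, move ←, go to p1
p1 | __XX[Y]YY   read Y → write X, move ←, go to p0
p0 | __X[X]XYY   read X → write Y, move →, go to p1
p1 | __XY[X]YY   read X → write Y, move ←, go to p1
p1 | __X[Y]YYY   read Y → write X, move ←, go to p0
p0 | __[X]XYYY   read X → write Y, move →, go to p1
p1 | __Y[X]YYY   read X → write Y, move ←, go to p1
p1 | __[Y]YYYY   read Y → write X, move ←, go to p0
p0 | _[_]XYYYY   read _ → write Y, move ←, go to pH
pH | [_]YXYYYY
M halts after 17 transitions.

17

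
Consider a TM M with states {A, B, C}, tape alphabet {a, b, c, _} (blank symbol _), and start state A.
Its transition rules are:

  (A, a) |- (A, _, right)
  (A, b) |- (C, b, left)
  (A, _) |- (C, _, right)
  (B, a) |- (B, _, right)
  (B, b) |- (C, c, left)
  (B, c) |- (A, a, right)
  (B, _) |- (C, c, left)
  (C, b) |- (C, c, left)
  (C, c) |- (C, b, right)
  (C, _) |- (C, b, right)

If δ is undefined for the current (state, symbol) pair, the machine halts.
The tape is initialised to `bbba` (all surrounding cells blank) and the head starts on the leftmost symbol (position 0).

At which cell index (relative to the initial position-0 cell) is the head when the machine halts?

state=A head=0 tape=____[b]bba   (A,b)→(C,b,left)
state=C head=-1 tape=___[_]bbba   (C,_)→(C,b,right)
state=C head=0 tape=___b[b]bba   (C,b)→(C,c,left)
state=C head=-1 tape=___[b]cbba   (C,b)→(C,c,left)
state=C head=-2 tape=__[_]ccbba   (C,_)→(C,b,right)
state=C head=-1 tape=__b[c]cbba   (C,c)→(C,b,right)
state=C head=0 tape=__bb[c]bba   (C,c)→(C,b,right)
state=C head=1 tape=__bbb[b]ba   (C,b)→(C,c,left)
state=C head=0 tape=__bb[b]cba   (C,b)→(C,c,left)
state=C head=-1 tape=__b[b]ccba   (C,b)→(C,c,left)
state=C head=-2 tape=__[b]cccba   (C,b)→(C,c,left)
state=C head=-3 tape=_[_]ccccba   (C,_)→(C,b,right)
state=C head=-2 tape=_b[c]cccba   (C,c)→(C,b,right)
state=C head=-1 tape=_bb[c]ccba   (C,c)→(C,b,right)
state=C head=0 tape=_bbb[c]cba   (C,c)→(C,b,right)
state=C head=1 tape=_bbbb[c]ba   (C,c)→(C,b,right)
state=C head=2 tape=_bbbbb[b]a   (C,b)→(C,c,left)
state=C head=1 tape=_bbbb[b]ca   (C,b)→(C,c,left)
state=C head=0 tape=_bbb[b]cca   (C,b)→(C,c,left)
state=C head=-1 tape=_bb[b]ccca   (C,b)→(C,c,left)
state=C head=-2 tape=_b[b]cccca   (C,b)→(C,c,left)
state=C head=-3 tape=_[b]ccccca   (C,b)→(C,c,left)
state=C head=-4 tape=[_]cccccca   (C,_)→(C,b,right)
state=C head=-3 tape=b[c]ccccca   (C,c)→(C,b,right)
state=C head=-2 tape=bb[c]cccca   (C,c)→(C,b,right)
state=C head=-1 tape=bbb[c]ccca   (C,c)→(C,b,right)
state=C head=0 tape=bbbb[c]cca   (C,c)→(C,b,right)
state=C head=1 tape=bbbbb[c]ca   (C,c)→(C,b,right)
state=C head=2 tape=bbbbbb[c]a   (C,c)→(C,b,right)
state=C head=3 tape=bbbbbbb[a]
At halt the head is at cell 3.

3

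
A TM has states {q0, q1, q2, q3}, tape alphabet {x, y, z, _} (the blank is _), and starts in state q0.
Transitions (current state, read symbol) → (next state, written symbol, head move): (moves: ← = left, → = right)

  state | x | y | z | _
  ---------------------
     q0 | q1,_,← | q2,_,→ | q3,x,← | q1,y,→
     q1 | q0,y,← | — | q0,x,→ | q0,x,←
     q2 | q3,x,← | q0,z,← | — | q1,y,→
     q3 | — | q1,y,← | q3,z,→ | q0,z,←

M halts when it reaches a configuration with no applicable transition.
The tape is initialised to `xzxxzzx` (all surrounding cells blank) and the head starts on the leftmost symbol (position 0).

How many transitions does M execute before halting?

23

state=q0 head=0 tape=__[x]zxxzzx   (q0,x)→(q1,_,←)
state=q1 head=-1 tape=_[_]_zxxzzx   (q1,_)→(q0,x,←)
state=q0 head=-2 tape=[_]x_zxxzzx   (q0,_)→(q1,y,→)
state=q1 head=-1 tape=y[x]_zxxzzx   (q1,x)→(q0,y,←)
state=q0 head=-2 tape=[y]y_zxxzzx   (q0,y)→(q2,_,→)
state=q2 head=-1 tape=_[y]_zxxzzx   (q2,y)→(q0,z,←)
state=q0 head=-2 tape=[_]z_zxxzzx   (q0,_)→(q1,y,→)
state=q1 head=-1 tape=y[z]_zxxzzx   (q1,z)→(q0,x,→)
state=q0 head=0 tape=yx[_]zxxzzx   (q0,_)→(q1,y,→)
state=q1 head=1 tape=yxy[z]xxzzx   (q1,z)→(q0,x,→)
state=q0 head=2 tape=yxyx[x]xzzx   (q0,x)→(q1,_,←)
state=q1 head=1 tape=yxy[x]_xzzx   (q1,x)→(q0,y,←)
state=q0 head=0 tape=yx[y]y_xzzx   (q0,y)→(q2,_,→)
state=q2 head=1 tape=yx_[y]_xzzx   (q2,y)→(q0,z,←)
state=q0 head=0 tape=yx[_]z_xzzx   (q0,_)→(q1,y,→)
state=q1 head=1 tape=yxy[z]_xzzx   (q1,z)→(q0,x,→)
state=q0 head=2 tape=yxyx[_]xzzx   (q0,_)→(q1,y,→)
state=q1 head=3 tape=yxyxy[x]zzx   (q1,x)→(q0,y,←)
state=q0 head=2 tape=yxyx[y]yzzx   (q0,y)→(q2,_,→)
state=q2 head=3 tape=yxyx_[y]zzx   (q2,y)→(q0,z,←)
state=q0 head=2 tape=yxyx[_]zzzx   (q0,_)→(q1,y,→)
state=q1 head=3 tape=yxyxy[z]zzx   (q1,z)→(q0,x,→)
state=q0 head=4 tape=yxyxyx[z]zx   (q0,z)→(q3,x,←)
state=q3 head=3 tape=yxyxy[x]xzx
M halts after 23 transitions.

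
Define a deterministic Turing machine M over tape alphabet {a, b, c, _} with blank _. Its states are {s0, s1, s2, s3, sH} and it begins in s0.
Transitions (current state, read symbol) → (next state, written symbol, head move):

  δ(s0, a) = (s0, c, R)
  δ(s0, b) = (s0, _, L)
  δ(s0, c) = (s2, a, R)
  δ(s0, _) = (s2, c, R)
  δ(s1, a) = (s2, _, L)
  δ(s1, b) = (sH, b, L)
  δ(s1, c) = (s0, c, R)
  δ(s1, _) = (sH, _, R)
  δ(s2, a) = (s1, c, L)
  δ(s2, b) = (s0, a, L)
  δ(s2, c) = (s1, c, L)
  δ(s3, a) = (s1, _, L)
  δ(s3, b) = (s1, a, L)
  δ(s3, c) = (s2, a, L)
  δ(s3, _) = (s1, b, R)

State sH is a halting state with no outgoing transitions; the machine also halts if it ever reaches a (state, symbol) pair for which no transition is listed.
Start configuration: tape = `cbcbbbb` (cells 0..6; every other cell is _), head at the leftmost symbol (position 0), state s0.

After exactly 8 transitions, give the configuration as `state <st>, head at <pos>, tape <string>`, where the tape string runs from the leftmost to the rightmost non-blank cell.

s0 | [c]bcbbbb   read c → write a, move R, go to s2
s2 | a[b]cbbbb   read b → write a, move L, go to s0
s0 | [a]acbbbb   read a → write c, move R, go to s0
s0 | c[a]cbbbb   read a → write c, move R, go to s0
s0 | cc[c]bbbb   read c → write a, move R, go to s2
s2 | cca[b]bbb   read b → write a, move L, go to s0
s0 | cc[a]abbb   read a → write c, move R, go to s0
s0 | ccc[a]bbb   read a → write c, move R, go to s0
s0 | cccc[b]bb
After 8 steps: state s0, head at 4, tape ccccbbb.

state s0, head at 4, tape ccccbbb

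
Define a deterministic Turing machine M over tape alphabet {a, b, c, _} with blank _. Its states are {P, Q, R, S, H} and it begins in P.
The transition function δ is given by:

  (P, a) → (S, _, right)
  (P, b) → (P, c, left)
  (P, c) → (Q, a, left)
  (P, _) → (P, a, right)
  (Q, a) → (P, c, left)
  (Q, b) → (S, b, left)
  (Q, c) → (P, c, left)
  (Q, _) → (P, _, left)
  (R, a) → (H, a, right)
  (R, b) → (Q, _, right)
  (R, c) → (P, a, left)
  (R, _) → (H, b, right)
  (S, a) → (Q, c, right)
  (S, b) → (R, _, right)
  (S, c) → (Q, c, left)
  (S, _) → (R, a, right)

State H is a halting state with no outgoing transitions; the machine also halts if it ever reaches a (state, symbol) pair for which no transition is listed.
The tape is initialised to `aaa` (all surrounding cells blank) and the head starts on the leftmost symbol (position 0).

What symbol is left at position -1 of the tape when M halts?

P | _[a]aa___   read a → write _, move right, go to S
S | __[a]a___   read a → write c, move right, go to Q
Q | __c[a]___   read a → write c, move left, go to P
P | __[c]c___   read c → write a, move left, go to Q
Q | _[_]ac___   read _ → write _, move left, go to P
P | [_]_ac___   read _ → write a, move right, go to P
P | a[_]ac___   read _ → write a, move right, go to P
P | aa[a]c___   read a → write _, move right, go to S
S | aa_[c]___   read c → write c, move left, go to Q
Q | aa[_]c___   read _ → write _, move left, go to P
P | a[a]_c___   read a → write _, move right, go to S
S | a_[_]c___   read _ → write a, move right, go to R
R | a_a[c]___   read c → write a, move left, go to P
P | a_[a]a___   read a → write _, move right, go to S
S | a__[a]___   read a → write c, move right, go to Q
Q | a__c[_]__   read _ → write _, move left, go to P
P | a__[c]___   read c → write a, move left, go to Q
Q | a_[_]a___   read _ → write _, move left, go to P
P | a[_]_a___   read _ → write a, move right, go to P
P | aa[_]a___   read _ → write a, move right, go to P
P | aaa[a]___   read a → write _, move right, go to S
S | aaa_[_]__   read _ → write a, move right, go to R
R | aaa_a[_]_   read _ → write b, move right, go to H
H | aaa_ab[_]
Cell -1 holds a when M halts.

a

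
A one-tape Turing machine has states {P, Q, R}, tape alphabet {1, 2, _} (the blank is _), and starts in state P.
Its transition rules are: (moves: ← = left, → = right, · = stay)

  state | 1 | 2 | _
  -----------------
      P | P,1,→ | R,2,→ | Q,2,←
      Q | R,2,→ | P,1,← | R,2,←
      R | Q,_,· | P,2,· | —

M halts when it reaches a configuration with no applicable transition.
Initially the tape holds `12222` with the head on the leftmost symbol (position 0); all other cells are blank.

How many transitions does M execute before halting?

8

P | [1]2222_   read 1 → write 1, move →, go to P
P | 1[2]222_   read 2 → write 2, move →, go to R
R | 12[2]22_   read 2 → write 2, move ·, go to P
P | 12[2]22_   read 2 → write 2, move →, go to R
R | 122[2]2_   read 2 → write 2, move ·, go to P
P | 122[2]2_   read 2 → write 2, move →, go to R
R | 1222[2]_   read 2 → write 2, move ·, go to P
P | 1222[2]_   read 2 → write 2, move →, go to R
R | 12222[_]
M halts after 8 transitions.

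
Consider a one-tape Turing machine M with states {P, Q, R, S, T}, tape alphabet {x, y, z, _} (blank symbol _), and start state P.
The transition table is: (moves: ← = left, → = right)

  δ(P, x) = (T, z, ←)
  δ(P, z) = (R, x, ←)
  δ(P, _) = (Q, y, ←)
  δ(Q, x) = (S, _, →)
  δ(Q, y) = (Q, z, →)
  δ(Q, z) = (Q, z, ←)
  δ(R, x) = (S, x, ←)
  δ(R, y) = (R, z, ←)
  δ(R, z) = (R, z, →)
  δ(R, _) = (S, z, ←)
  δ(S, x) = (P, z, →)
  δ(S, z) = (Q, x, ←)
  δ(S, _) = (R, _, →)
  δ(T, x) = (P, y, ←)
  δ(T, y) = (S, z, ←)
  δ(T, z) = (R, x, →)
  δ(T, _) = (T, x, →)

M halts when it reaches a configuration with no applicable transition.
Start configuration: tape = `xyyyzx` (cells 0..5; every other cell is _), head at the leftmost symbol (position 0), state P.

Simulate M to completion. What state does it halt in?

Q

P | _[x]yyyzx   read x → write z, move ←, go to T
T | [_]zyyyzx   read _ → write x, move →, go to T
T | x[z]yyyzx   read z → write x, move →, go to R
R | xx[y]yyzx   read y → write z, move ←, go to R
R | x[x]zyyzx   read x → write x, move ←, go to S
S | [x]xzyyzx   read x → write z, move →, go to P
P | z[x]zyyzx   read x → write z, move ←, go to T
T | [z]zzyyzx   read z → write x, move →, go to R
R | x[z]zyyzx   read z → write z, move →, go to R
R | xz[z]yyzx   read z → write z, move →, go to R
R | xzz[y]yzx   read y → write z, move ←, go to R
R | xz[z]zyzx   read z → write z, move →, go to R
R | xzz[z]yzx   read z → write z, move →, go to R
R | xzzz[y]zx   read y → write z, move ←, go to R
R | xzz[z]zzx   read z → write z, move →, go to R
R | xzzz[z]zx   read z → write z, move →, go to R
R | xzzzz[z]x   read z → write z, move →, go to R
R | xzzzzz[x]   read x → write x, move ←, go to S
S | xzzzz[z]x   read z → write x, move ←, go to Q
Q | xzzz[z]xx   read z → write z, move ←, go to Q
Q | xzz[z]zxx   read z → write z, move ←, go to Q
Q | xz[z]zzxx   read z → write z, move ←, go to Q
Q | x[z]zzzxx   read z → write z, move ←, go to Q
Q | [x]zzzzxx   read x → write _, move →, go to S
S | _[z]zzzxx   read z → write x, move ←, go to Q
Q | [_]xzzzxx
No transition is defined for (Q, _); M halts in state Q.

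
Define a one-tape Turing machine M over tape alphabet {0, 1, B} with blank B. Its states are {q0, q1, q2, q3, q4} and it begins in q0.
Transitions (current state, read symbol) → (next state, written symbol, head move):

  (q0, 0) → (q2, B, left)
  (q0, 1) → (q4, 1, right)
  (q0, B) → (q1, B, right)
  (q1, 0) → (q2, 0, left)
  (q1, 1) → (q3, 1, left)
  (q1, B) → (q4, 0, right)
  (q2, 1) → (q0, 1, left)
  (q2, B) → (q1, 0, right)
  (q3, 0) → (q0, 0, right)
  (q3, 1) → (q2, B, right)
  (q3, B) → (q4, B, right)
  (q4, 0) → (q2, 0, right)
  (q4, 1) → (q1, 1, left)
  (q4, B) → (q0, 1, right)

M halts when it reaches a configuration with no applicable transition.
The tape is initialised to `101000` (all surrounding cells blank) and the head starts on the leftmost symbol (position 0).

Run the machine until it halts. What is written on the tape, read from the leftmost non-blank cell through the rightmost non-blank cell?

001B1000

state=q0 head=0 tape=BB[1]01000   (q0,1)→(q4,1,right)
state=q4 head=1 tape=BB1[0]1000   (q4,0)→(q2,0,right)
state=q2 head=2 tape=BB10[1]000   (q2,1)→(q0,1,left)
state=q0 head=1 tape=BB1[0]1000   (q0,0)→(q2,B,left)
state=q2 head=0 tape=BB[1]B1000   (q2,1)→(q0,1,left)
state=q0 head=-1 tape=B[B]1B1000   (q0,B)→(q1,B,right)
state=q1 head=0 tape=BB[1]B1000   (q1,1)→(q3,1,left)
state=q3 head=-1 tape=B[B]1B1000   (q3,B)→(q4,B,right)
state=q4 head=0 tape=BB[1]B1000   (q4,1)→(q1,1,left)
state=q1 head=-1 tape=B[B]1B1000   (q1,B)→(q4,0,right)
state=q4 head=0 tape=B0[1]B1000   (q4,1)→(q1,1,left)
state=q1 head=-1 tape=B[0]1B1000   (q1,0)→(q2,0,left)
state=q2 head=-2 tape=[B]01B1000   (q2,B)→(q1,0,right)
state=q1 head=-1 tape=0[0]1B1000   (q1,0)→(q2,0,left)
state=q2 head=-2 tape=[0]01B1000
The non-blank tape span at halt is 001B1000.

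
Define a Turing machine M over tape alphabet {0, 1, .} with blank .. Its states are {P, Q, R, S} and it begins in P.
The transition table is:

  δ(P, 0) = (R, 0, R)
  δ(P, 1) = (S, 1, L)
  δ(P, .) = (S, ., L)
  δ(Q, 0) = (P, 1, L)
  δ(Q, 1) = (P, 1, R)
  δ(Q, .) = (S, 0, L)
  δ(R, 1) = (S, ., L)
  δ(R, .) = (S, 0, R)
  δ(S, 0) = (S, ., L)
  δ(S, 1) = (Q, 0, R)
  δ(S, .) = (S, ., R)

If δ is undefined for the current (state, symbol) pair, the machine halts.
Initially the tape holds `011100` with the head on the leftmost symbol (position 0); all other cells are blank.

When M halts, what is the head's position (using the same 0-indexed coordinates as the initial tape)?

state=P head=0 tape=.[0]11100   (P,0)→(R,0,R)
state=R head=1 tape=.0[1]1100   (R,1)→(S,.,L)
state=S head=0 tape=.[0].1100   (S,0)→(S,.,L)
state=S head=-1 tape=[.]..1100   (S,.)→(S,.,R)
state=S head=0 tape=.[.].1100   (S,.)→(S,.,R)
state=S head=1 tape=..[.]1100   (S,.)→(S,.,R)
state=S head=2 tape=...[1]100   (S,1)→(Q,0,R)
state=Q head=3 tape=...0[1]00   (Q,1)→(P,1,R)
state=P head=4 tape=...01[0]0   (P,0)→(R,0,R)
state=R head=5 tape=...010[0]
At halt the head is at cell 5.

5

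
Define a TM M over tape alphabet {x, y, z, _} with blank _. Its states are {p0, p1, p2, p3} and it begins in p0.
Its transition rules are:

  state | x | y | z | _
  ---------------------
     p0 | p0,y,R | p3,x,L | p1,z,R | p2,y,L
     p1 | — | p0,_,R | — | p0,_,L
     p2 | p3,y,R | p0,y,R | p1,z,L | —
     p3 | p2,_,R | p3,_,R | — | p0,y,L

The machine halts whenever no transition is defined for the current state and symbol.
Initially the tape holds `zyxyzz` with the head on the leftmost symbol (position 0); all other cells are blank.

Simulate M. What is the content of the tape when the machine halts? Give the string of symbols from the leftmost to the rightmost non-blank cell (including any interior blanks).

z_y_zz

state=p0 head=0 tape=[z]yxyzz   (p0,z)→(p1,z,R)
state=p1 head=1 tape=z[y]xyzz   (p1,y)→(p0,_,R)
state=p0 head=2 tape=z_[x]yzz   (p0,x)→(p0,y,R)
state=p0 head=3 tape=z_y[y]zz   (p0,y)→(p3,x,L)
state=p3 head=2 tape=z_[y]xzz   (p3,y)→(p3,_,R)
state=p3 head=3 tape=z__[x]zz   (p3,x)→(p2,_,R)
state=p2 head=4 tape=z___[z]z   (p2,z)→(p1,z,L)
state=p1 head=3 tape=z__[_]zz   (p1,_)→(p0,_,L)
state=p0 head=2 tape=z_[_]_zz   (p0,_)→(p2,y,L)
state=p2 head=1 tape=z[_]y_zz
The non-blank tape span at halt is z_y_zz.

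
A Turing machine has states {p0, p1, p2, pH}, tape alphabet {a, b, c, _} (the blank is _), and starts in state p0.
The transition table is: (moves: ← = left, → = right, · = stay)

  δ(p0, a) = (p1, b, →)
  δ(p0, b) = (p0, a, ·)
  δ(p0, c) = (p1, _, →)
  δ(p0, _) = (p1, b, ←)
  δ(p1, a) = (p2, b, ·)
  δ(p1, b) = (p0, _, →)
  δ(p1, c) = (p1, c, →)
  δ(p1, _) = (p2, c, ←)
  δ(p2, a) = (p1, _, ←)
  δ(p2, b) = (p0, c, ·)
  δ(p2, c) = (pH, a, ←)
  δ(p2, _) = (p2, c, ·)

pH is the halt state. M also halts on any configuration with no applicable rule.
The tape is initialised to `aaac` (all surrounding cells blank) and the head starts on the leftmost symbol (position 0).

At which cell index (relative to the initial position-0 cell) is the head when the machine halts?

2

p0 | [a]aac_   read a → write b, move →, go to p1
p1 | b[a]ac_   read a → write b, move ·, go to p2
p2 | b[b]ac_   read b → write c, move ·, go to p0
p0 | b[c]ac_   read c → write _, move →, go to p1
p1 | b_[a]c_   read a → write b, move ·, go to p2
p2 | b_[b]c_   read b → write c, move ·, go to p0
p0 | b_[c]c_   read c → write _, move →, go to p1
p1 | b__[c]_   read c → write c, move →, go to p1
p1 | b__c[_]   read _ → write c, move ←, go to p2
p2 | b__[c]c   read c → write a, move ←, go to pH
pH | b_[_]ac
At halt the head is at cell 2.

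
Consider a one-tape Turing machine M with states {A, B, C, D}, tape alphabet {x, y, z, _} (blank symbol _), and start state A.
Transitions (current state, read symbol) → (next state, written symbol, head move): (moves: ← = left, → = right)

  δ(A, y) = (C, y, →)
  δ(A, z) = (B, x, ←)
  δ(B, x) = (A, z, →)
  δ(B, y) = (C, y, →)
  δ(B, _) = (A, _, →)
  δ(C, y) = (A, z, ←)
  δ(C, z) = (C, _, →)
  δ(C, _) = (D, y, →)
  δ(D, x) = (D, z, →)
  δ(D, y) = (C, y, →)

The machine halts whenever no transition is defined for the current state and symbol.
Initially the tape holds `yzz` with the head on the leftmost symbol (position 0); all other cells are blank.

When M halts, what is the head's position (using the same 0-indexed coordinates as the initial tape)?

A | [y]zz__   read y → write y, move →, go to C
C | y[z]z__   read z → write _, move →, go to C
C | y_[z]__   read z → write _, move →, go to C
C | y__[_]_   read _ → write y, move →, go to D
D | y__y[_]
At halt the head is at cell 4.

4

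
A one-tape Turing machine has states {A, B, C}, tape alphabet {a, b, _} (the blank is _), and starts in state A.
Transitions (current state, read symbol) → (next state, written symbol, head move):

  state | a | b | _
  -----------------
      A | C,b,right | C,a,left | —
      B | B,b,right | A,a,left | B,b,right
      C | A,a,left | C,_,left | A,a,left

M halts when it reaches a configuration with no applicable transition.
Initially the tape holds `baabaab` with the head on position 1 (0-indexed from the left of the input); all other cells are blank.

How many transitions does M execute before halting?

state=A head=1 tape=__b[a]abaab   (A,a)→(C,b,right)
state=C head=2 tape=__bb[a]baab   (C,a)→(A,a,left)
state=A head=1 tape=__b[b]abaab   (A,b)→(C,a,left)
state=C head=0 tape=__[b]aabaab   (C,b)→(C,_,left)
state=C head=-1 tape=_[_]_aabaab   (C,_)→(A,a,left)
state=A head=-2 tape=[_]a_aabaab
M halts after 5 transitions.

5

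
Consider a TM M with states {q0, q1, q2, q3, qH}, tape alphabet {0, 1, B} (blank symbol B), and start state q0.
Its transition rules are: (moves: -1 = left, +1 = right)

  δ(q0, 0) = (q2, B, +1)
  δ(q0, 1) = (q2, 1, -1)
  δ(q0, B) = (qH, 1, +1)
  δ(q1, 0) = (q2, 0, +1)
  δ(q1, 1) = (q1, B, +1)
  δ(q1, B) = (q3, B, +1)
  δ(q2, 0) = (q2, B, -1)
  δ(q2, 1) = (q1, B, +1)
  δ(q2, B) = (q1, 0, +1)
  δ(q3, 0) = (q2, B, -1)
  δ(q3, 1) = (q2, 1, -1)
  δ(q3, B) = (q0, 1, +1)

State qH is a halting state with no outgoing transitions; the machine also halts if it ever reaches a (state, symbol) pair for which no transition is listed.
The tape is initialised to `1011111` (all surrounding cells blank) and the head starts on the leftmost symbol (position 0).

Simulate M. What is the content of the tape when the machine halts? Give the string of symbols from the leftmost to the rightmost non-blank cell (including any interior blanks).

q0 | B[1]011111BBBB   read 1 → write 1, move -1, go to q2
q2 | [B]1011111BBBB   read B → write 0, move +1, go to q1
q1 | 0[1]011111BBBB   read 1 → write B, move +1, go to q1
q1 | 0B[0]11111BBBB   read 0 → write 0, move +1, go to q2
q2 | 0B0[1]1111BBBB   read 1 → write B, move +1, go to q1
q1 | 0B0B[1]111BBBB   read 1 → write B, move +1, go to q1
q1 | 0B0BB[1]11BBBB   read 1 → write B, move +1, go to q1
q1 | 0B0BBB[1]1BBBB   read 1 → write B, move +1, go to q1
q1 | 0B0BBBB[1]BBBB   read 1 → write B, move +1, go to q1
q1 | 0B0BBBBB[B]BBB   read B → write B, move +1, go to q3
q3 | 0B0BBBBBB[B]BB   read B → write 1, move +1, go to q0
q0 | 0B0BBBBBB1[B]B   read B → write 1, move +1, go to qH
qH | 0B0BBBBBB11[B]
The non-blank tape span at halt is 0B0BBBBBB11.

0B0BBBBBB11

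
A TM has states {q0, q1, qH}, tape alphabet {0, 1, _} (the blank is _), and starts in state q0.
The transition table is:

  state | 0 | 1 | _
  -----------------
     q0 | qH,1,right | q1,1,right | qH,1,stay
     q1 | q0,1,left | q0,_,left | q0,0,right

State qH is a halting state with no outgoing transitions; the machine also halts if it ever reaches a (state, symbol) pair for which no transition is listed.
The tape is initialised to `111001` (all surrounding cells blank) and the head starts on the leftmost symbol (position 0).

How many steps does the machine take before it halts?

11

state=q0 head=0 tape=[1]11001   (q0,1)→(q1,1,right)
state=q1 head=1 tape=1[1]1001   (q1,1)→(q0,_,left)
state=q0 head=0 tape=[1]_1001   (q0,1)→(q1,1,right)
state=q1 head=1 tape=1[_]1001   (q1,_)→(q0,0,right)
state=q0 head=2 tape=10[1]001   (q0,1)→(q1,1,right)
state=q1 head=3 tape=101[0]01   (q1,0)→(q0,1,left)
state=q0 head=2 tape=10[1]101   (q0,1)→(q1,1,right)
state=q1 head=3 tape=101[1]01   (q1,1)→(q0,_,left)
state=q0 head=2 tape=10[1]_01   (q0,1)→(q1,1,right)
state=q1 head=3 tape=101[_]01   (q1,_)→(q0,0,right)
state=q0 head=4 tape=1010[0]1   (q0,0)→(qH,1,right)
state=qH head=5 tape=10101[1]
M halts after 11 transitions.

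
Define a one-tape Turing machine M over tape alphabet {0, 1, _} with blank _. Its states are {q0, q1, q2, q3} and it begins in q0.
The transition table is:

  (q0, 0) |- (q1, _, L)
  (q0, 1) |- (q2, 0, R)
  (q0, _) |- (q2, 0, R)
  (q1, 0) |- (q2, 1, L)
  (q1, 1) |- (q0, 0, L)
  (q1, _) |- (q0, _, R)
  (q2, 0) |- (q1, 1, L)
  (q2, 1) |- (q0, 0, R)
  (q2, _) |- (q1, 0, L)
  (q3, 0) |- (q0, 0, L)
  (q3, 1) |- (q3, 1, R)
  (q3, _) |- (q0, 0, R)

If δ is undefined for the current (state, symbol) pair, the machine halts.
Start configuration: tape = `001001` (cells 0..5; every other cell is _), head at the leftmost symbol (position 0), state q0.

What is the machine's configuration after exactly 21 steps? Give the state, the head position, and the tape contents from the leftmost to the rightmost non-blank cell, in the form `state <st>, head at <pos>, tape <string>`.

state=q0 head=0 tape=__[0]01001   (q0,0)→(q1,_,L)
state=q1 head=-1 tape=_[_]_01001   (q1,_)→(q0,_,R)
state=q0 head=0 tape=__[_]01001   (q0,_)→(q2,0,R)
state=q2 head=1 tape=__0[0]1001   (q2,0)→(q1,1,L)
state=q1 head=0 tape=__[0]11001   (q1,0)→(q2,1,L)
state=q2 head=-1 tape=_[_]111001   (q2,_)→(q1,0,L)
state=q1 head=-2 tape=[_]0111001   (q1,_)→(q0,_,R)
state=q0 head=-1 tape=_[0]111001   (q0,0)→(q1,_,L)
state=q1 head=-2 tape=[_]_111001   (q1,_)→(q0,_,R)
state=q0 head=-1 tape=_[_]111001   (q0,_)→(q2,0,R)
state=q2 head=0 tape=_0[1]11001   (q2,1)→(q0,0,R)
state=q0 head=1 tape=_00[1]1001   (q0,1)→(q2,0,R)
state=q2 head=2 tape=_000[1]001   (q2,1)→(q0,0,R)
state=q0 head=3 tape=_0000[0]01   (q0,0)→(q1,_,L)
state=q1 head=2 tape=_000[0]_01   (q1,0)→(q2,1,L)
state=q2 head=1 tape=_00[0]1_01   (q2,0)→(q1,1,L)
state=q1 head=0 tape=_0[0]11_01   (q1,0)→(q2,1,L)
state=q2 head=-1 tape=_[0]111_01   (q2,0)→(q1,1,L)
state=q1 head=-2 tape=[_]1111_01   (q1,_)→(q0,_,R)
state=q0 head=-1 tape=_[1]111_01   (q0,1)→(q2,0,R)
state=q2 head=0 tape=_0[1]11_01   (q2,1)→(q0,0,R)
state=q0 head=1 tape=_00[1]1_01
After 21 steps: state q0, head at 1, tape 0011_01.

state q0, head at 1, tape 0011_01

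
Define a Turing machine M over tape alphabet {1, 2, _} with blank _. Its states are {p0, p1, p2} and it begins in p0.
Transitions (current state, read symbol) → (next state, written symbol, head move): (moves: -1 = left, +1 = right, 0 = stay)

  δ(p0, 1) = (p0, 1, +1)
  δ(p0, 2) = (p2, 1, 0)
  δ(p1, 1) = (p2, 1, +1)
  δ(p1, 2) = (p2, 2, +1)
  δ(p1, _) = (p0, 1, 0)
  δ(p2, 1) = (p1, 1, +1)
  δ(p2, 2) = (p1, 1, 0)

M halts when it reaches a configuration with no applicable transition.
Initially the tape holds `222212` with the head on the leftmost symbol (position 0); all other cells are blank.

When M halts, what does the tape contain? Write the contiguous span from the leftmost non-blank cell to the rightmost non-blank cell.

p0 | [2]22212_   read 2 → write 1, move 0, go to p2
p2 | [1]22212_   read 1 → write 1, move +1, go to p1
p1 | 1[2]2212_   read 2 → write 2, move +1, go to p2
p2 | 12[2]212_   read 2 → write 1, move 0, go to p1
p1 | 12[1]212_   read 1 → write 1, move +1, go to p2
p2 | 121[2]12_   read 2 → write 1, move 0, go to p1
p1 | 121[1]12_   read 1 → write 1, move +1, go to p2
p2 | 1211[1]2_   read 1 → write 1, move +1, go to p1
p1 | 12111[2]_   read 2 → write 2, move +1, go to p2
p2 | 121112[_]
The non-blank tape span at halt is 121112.

121112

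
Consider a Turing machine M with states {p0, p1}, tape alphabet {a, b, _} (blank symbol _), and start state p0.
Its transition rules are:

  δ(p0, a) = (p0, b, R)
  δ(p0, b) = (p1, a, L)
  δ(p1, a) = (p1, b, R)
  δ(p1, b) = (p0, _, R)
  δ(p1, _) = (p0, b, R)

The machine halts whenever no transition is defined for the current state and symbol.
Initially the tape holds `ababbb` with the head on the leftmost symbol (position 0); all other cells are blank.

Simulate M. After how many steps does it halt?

14

state=p0 head=0 tape=[a]babbb_   (p0,a)→(p0,b,R)
state=p0 head=1 tape=b[b]abbb_   (p0,b)→(p1,a,L)
state=p1 head=0 tape=[b]aabbb_   (p1,b)→(p0,_,R)
state=p0 head=1 tape=_[a]abbb_   (p0,a)→(p0,b,R)
state=p0 head=2 tape=_b[a]bbb_   (p0,a)→(p0,b,R)
state=p0 head=3 tape=_bb[b]bb_   (p0,b)→(p1,a,L)
state=p1 head=2 tape=_b[b]abb_   (p1,b)→(p0,_,R)
state=p0 head=3 tape=_b_[a]bb_   (p0,a)→(p0,b,R)
state=p0 head=4 tape=_b_b[b]b_   (p0,b)→(p1,a,L)
state=p1 head=3 tape=_b_[b]ab_   (p1,b)→(p0,_,R)
state=p0 head=4 tape=_b__[a]b_   (p0,a)→(p0,b,R)
state=p0 head=5 tape=_b__b[b]_   (p0,b)→(p1,a,L)
state=p1 head=4 tape=_b__[b]a_   (p1,b)→(p0,_,R)
state=p0 head=5 tape=_b___[a]_   (p0,a)→(p0,b,R)
state=p0 head=6 tape=_b___b[_]
M halts after 14 transitions.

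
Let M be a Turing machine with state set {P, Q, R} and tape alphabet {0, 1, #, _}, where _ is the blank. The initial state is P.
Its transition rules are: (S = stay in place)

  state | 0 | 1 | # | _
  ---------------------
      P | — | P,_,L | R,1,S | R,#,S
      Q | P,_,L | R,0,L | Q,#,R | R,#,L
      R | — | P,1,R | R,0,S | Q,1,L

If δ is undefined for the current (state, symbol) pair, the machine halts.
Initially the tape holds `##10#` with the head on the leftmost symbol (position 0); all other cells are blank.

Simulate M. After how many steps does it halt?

9

state=P head=0 tape=_[#]#10#   (P,#)→(R,1,S)
state=R head=0 tape=_[1]#10#   (R,1)→(P,1,R)
state=P head=1 tape=_1[#]10#   (P,#)→(R,1,S)
state=R head=1 tape=_1[1]10#   (R,1)→(P,1,R)
state=P head=2 tape=_11[1]0#   (P,1)→(P,_,L)
state=P head=1 tape=_1[1]_0#   (P,1)→(P,_,L)
state=P head=0 tape=_[1]__0#   (P,1)→(P,_,L)
state=P head=-1 tape=[_]___0#   (P,_)→(R,#,S)
state=R head=-1 tape=[#]___0#   (R,#)→(R,0,S)
state=R head=-1 tape=[0]___0#
M halts after 9 transitions.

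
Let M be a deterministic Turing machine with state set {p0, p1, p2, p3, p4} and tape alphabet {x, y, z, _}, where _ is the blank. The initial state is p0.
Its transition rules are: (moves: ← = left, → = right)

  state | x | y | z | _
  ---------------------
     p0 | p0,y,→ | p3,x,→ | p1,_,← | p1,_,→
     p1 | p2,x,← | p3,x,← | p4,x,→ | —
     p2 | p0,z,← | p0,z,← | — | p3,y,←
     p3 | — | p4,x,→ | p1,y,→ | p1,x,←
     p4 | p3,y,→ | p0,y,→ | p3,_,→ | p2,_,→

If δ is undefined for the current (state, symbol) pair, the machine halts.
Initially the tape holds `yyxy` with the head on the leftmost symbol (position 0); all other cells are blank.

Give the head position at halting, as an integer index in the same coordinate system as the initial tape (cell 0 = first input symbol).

p0 | [y]yxy__   read y → write x, move →, go to p3
p3 | x[y]xy__   read y → write x, move →, go to p4
p4 | xx[x]y__   read x → write y, move →, go to p3
p3 | xxy[y]__   read y → write x, move →, go to p4
p4 | xxyx[_]_   read _ → write _, move →, go to p2
p2 | xxyx_[_]   read _ → write y, move ←, go to p3
p3 | xxyx[_]y   read _ → write x, move ←, go to p1
p1 | xxy[x]xy   read x → write x, move ←, go to p2
p2 | xx[y]xxy   read y → write z, move ←, go to p0
p0 | x[x]zxxy   read x → write y, move →, go to p0
p0 | xy[z]xxy   read z → write _, move ←, go to p1
p1 | x[y]_xxy   read y → write x, move ←, go to p3
p3 | [x]x_xxy
At halt the head is at cell 0.

0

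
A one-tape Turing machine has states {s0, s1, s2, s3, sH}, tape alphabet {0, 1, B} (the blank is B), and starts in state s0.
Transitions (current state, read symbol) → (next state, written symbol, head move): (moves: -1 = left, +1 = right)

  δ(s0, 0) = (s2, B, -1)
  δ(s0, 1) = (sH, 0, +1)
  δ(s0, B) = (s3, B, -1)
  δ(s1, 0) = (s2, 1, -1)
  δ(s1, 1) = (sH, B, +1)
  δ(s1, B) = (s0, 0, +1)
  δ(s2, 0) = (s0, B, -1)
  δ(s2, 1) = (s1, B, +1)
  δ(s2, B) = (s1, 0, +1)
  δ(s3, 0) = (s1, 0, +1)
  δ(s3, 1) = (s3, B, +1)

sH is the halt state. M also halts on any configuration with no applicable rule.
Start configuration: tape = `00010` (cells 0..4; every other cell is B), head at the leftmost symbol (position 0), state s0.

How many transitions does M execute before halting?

s0 | BBB[0]0010   read 0 → write B, move -1, go to s2
s2 | BB[B]B0010   read B → write 0, move +1, go to s1
s1 | BB0[B]0010   read B → write 0, move +1, go to s0
s0 | BB00[0]010   read 0 → write B, move -1, go to s2
s2 | BB0[0]B010   read 0 → write B, move -1, go to s0
s0 | BB[0]BB010   read 0 → write B, move -1, go to s2
s2 | B[B]BBB010   read B → write 0, move +1, go to s1
s1 | B0[B]BB010   read B → write 0, move +1, go to s0
s0 | B00[B]B010   read B → write B, move -1, go to s3
s3 | B0[0]BB010   read 0 → write 0, move +1, go to s1
s1 | B00[B]B010   read B → write 0, move +1, go to s0
s0 | B000[B]010   read B → write B, move -1, go to s3
s3 | B00[0]B010   read 0 → write 0, move +1, go to s1
s1 | B000[B]010   read B → write 0, move +1, go to s0
s0 | B0000[0]10   read 0 → write B, move -1, go to s2
s2 | B000[0]B10   read 0 → write B, move -1, go to s0
s0 | B00[0]BB10   read 0 → write B, move -1, go to s2
s2 | B0[0]BBB10   read 0 → write B, move -1, go to s0
s0 | B[0]BBBB10   read 0 → write B, move -1, go to s2
s2 | [B]BBBBB10   read B → write 0, move +1, go to s1
s1 | 0[B]BBBB10   read B → write 0, move +1, go to s0
s0 | 00[B]BBB10   read B → write B, move -1, go to s3
s3 | 0[0]BBBB10   read 0 → write 0, move +1, go to s1
s1 | 00[B]BBB10   read B → write 0, move +1, go to s0
s0 | 000[B]BB10   read B → write B, move -1, go to s3
s3 | 00[0]BBB10   read 0 → write 0, move +1, go to s1
s1 | 000[B]BB10   read B → write 0, move +1, go to s0
s0 | 0000[B]B10   read B → write B, move -1, go to s3
s3 | 000[0]BB10   read 0 → write 0, move +1, go to s1
s1 | 0000[B]B10   read B → write 0, move +1, go to s0
s0 | 00000[B]10   read B → write B, move -1, go to s3
s3 | 0000[0]B10   read 0 → write 0, move +1, go to s1
s1 | 00000[B]10   read B → write 0, move +1, go to s0
s0 | 000000[1]0   read 1 → write 0, move +1, go to sH
sH | 0000000[0]
M halts after 34 transitions.

34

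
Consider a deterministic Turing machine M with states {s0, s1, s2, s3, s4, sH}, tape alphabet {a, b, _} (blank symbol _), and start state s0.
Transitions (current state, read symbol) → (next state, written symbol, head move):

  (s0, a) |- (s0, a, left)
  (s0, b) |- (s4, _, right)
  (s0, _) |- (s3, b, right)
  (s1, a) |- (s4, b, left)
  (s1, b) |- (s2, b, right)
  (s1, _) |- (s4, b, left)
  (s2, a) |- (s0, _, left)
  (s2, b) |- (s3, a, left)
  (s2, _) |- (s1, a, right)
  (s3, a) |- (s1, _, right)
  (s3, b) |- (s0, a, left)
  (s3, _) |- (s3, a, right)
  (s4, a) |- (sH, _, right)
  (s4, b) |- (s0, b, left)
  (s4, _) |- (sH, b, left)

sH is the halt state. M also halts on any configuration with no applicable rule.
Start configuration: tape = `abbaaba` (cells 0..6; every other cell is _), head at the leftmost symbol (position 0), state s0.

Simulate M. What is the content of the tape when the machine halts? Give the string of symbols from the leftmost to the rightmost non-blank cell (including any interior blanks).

s0 | _[a]bbaaba   read a → write a, move left, go to s0
s0 | [_]abbaaba   read _ → write b, move right, go to s3
s3 | b[a]bbaaba   read a → write _, move right, go to s1
s1 | b_[b]baaba   read b → write b, move right, go to s2
s2 | b_b[b]aaba   read b → write a, move left, go to s3
s3 | b_[b]aaaba   read b → write a, move left, go to s0
s0 | b[_]aaaaba   read _ → write b, move right, go to s3
s3 | bb[a]aaaba   read a → write _, move right, go to s1
s1 | bb_[a]aaba   read a → write b, move left, go to s4
s4 | bb[_]baaba   read _ → write b, move left, go to sH
sH | b[b]bbaaba
The non-blank tape span at halt is bbbbaaba.

bbbbaaba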